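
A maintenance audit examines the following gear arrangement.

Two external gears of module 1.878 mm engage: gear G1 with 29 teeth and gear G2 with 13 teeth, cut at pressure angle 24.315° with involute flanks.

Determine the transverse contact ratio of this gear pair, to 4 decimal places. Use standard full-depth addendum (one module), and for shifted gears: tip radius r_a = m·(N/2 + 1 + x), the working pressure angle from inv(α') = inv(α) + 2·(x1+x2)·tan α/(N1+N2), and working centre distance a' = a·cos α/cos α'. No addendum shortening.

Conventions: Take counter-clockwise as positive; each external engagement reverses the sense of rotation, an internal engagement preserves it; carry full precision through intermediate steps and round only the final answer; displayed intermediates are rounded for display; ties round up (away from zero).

1.4166

recognized (one external pair, fixed centres): single-mesh tooth geometry, m = 1.878, N1 = 29, N2 = 13
base radii: r_b1 = 24.815488, r_b2 = 11.124184
tip radii: r_a1 = 29.109000, r_a2 = 14.085000
no profile shift: α' = α, a' = a
action lengths: √(r_a1²−r_b1²) = 15.215960, √(r_a2²−r_b2²) = 8.639430
base pitch p_b = π·m·cos α = 5.376562
CR = (15.215960 + 8.639430 − 39.438000·sin 24.31500°)/5.376562 = 1.416644
contact ratio ≈ 1.4166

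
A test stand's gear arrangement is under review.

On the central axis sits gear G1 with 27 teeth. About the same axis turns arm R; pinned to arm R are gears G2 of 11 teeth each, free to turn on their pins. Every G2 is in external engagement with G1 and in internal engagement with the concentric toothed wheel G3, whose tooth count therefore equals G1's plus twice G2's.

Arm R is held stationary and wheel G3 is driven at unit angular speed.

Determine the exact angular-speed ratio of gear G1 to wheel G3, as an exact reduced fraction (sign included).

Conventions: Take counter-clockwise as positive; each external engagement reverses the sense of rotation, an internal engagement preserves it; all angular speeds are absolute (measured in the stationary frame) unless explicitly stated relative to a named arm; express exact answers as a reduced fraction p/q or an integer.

recognized (axles ride arm R): planetary set, 27/11/49 teeth
ring teeth: 27 + 2·11 = 49
27(ω_sun−ω_arm) = −49(ω_ring−ω_arm),  ω_arm = 0, ω_ring = 1
ω_sun = 0 − (49/27)(1−0) = -49/27
ω_out/ω_in = -49/27

-49/27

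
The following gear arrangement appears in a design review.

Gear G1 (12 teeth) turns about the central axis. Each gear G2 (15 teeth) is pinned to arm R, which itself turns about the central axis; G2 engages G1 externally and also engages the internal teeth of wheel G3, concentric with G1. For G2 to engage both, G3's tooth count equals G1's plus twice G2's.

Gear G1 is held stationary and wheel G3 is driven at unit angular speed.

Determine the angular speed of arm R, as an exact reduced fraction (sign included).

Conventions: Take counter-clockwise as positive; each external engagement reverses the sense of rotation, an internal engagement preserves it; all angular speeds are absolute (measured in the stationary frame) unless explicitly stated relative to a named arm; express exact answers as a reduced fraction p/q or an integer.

7/9

topology: planetary set — G1 12T / G2 15T / G3 42T, arm = carrier (Willis)
ring teeth: 12 + 2·15 = 42
12(ω_sun−ω_arm) = −42(ω_ring−ω_arm),  ω_sun = 0, ω_ring = 1
12(0−ω_arm) = −42(1−ω_arm)  ⇒  54·ω_arm = 42  ⇒  ω_arm = 7/9
exact speed ratio = 7/9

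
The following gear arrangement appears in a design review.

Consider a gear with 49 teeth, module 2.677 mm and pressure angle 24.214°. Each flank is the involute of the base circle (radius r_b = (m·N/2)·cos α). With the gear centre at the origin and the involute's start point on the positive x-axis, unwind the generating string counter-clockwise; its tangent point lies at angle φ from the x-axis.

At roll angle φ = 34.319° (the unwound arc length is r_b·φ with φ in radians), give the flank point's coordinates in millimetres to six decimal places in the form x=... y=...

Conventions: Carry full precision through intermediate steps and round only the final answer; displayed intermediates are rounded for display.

x=69.603083 y=4.133056

single-mesh involute tooth geometry (49T wheel at module 2.677)
pitch radius r_p = m·N/2 = 2.677·49/2 = 65.586500
base radius r_b = r_p·cos α = 65.586500·cos 24.214° = 59.816195
roll angle φ = 34.319° = 0.59897955 rad
x = r_b·(cos φ + φ·sin φ) = 69.603083
y = r_b·(sin φ − φ·cos φ) = 4.133056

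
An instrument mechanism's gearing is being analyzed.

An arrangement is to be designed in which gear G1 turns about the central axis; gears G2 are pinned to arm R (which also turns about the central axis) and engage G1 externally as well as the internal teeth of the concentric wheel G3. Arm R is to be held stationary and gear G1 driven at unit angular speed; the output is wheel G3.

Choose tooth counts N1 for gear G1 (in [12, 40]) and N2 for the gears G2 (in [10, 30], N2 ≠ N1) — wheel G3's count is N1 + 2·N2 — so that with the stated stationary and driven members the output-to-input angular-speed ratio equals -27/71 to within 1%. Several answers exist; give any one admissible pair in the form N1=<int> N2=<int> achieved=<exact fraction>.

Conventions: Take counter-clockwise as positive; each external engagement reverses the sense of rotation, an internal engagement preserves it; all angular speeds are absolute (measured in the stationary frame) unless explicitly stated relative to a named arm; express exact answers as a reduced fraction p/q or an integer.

N1=27 N2=22 achieved=-27/71

topology: planetary set — design target -27/71, arm = carrier (Willis)
Willis with ω_arm = 0: ω_ring/ω_sun = −N1/N3; set equal to -27/71  ⇒  N3/N1 = −1/(-27/71) = 71/27
N3 = N1 + 2·N2  ⇒  N2/N1 = (N3/N1 − 1)/2 = (71/27 − 1)/2 = 22/27
smallest multiple with N1 ≥ 12 and N2 ≥ 10: k = 1  ⇒  N1 = 1·27 = 27, N2 = 1·22 = 22 (N1 ≤ 40, N2 ≤ 30, N2 ≠ N1 ✓), N3 = 27 + 2·22 = 71
check: −N1/N3 with N1 = 27, N3 = 71 gives -27/71; |achieved − target| = 0 ≤ 27/7100 ✓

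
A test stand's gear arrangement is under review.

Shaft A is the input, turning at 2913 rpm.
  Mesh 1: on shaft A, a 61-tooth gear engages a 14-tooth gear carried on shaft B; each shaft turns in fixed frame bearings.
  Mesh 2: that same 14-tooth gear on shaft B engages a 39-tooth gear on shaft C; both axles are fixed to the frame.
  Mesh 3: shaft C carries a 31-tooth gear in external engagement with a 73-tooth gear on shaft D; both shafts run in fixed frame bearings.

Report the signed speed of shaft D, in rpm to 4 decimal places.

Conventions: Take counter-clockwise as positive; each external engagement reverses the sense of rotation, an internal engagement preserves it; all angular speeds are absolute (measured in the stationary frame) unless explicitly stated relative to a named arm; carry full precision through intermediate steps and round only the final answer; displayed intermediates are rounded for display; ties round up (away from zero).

-1934.8377 rpm

topology: fixed-axis compound train — 3 meshes, A→D
mesh 1 [61T→14T]: ω = 2913.0000×61/14 = 12692.3571 rpm, sense flips to −
mesh 2 [14T→39T]: ω = 12692.3571×14/39 = 4556.2308 rpm, sense flips to +
mesh 3 [31T→73T]: ω = 4556.2308×31/73 = 1934.8377 rpm, sense flips to −
signed output speed = -1934.8377 rpm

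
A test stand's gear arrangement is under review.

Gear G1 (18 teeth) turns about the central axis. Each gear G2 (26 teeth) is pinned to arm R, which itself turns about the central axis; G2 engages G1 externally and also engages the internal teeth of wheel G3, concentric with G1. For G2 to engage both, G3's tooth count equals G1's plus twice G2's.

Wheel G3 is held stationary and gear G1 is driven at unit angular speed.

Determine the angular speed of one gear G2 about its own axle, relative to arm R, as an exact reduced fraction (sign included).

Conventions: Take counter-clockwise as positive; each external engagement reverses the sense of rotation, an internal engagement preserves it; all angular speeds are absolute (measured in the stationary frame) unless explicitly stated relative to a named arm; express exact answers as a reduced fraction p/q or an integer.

class = planetary set [G3 = 18+2·26 = 70; Willis about the carrier]
ring teeth: 18 + 2·26 = 70
18(ω_sun−ω_arm) = −70(ω_ring−ω_arm),  ω_ring = 0, ω_sun = 1
18(1−ω_arm) = −70(0−ω_arm)  ⇒  88·ω_arm = 18  ⇒  ω_arm = 9/44
sun–planet mesh: 18·(1−9/44) = −26·(ω_p−ω_arm)  ⇒  ω_p−ω_arm = -315/572
exact speed ratio = -315/572

-315/572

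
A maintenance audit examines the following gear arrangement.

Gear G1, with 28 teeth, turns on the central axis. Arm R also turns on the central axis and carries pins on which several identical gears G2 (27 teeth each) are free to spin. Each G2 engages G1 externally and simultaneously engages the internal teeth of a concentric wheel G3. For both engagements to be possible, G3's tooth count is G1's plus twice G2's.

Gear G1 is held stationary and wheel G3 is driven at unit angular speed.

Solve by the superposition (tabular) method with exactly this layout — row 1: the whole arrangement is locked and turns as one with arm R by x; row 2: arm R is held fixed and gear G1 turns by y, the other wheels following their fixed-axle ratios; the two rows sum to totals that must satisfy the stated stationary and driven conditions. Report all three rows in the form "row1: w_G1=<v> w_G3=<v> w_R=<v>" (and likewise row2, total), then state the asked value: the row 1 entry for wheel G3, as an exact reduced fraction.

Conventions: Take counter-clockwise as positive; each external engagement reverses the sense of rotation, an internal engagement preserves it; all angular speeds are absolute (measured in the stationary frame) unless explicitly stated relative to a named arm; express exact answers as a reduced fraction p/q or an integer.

topology: planetary set — G1 28T / G2 27T / G3 82T, arm = carrier (Willis)
superposition row 1 [locked train]: every member turns x
superposition row 2 [arm held]: sun y, ring −(28/82)·y, arm 0
boundary: total ω_sun = x + y = 0 and total ω_ring = x − (28/82)·y = 1  ⇒  y = -41/55, x = 41/55
row 2 ring = −(28/82)·(-41/55) = 14/55
totals (row 1 + row 2): sun 41/55 + (-41/55) = 0, ring 41/55 + 14/55 = 1, arm 41/55 + 0 = 41/55
asked cell (row1, ring) = 41/55

row1: w_G1=41/55 w_G3=41/55 w_R=41/55
row2: w_G1=-41/55 w_G3=14/55 w_R=0
total: w_G1=0 w_G3=1 w_R=41/55
asked value: 41/55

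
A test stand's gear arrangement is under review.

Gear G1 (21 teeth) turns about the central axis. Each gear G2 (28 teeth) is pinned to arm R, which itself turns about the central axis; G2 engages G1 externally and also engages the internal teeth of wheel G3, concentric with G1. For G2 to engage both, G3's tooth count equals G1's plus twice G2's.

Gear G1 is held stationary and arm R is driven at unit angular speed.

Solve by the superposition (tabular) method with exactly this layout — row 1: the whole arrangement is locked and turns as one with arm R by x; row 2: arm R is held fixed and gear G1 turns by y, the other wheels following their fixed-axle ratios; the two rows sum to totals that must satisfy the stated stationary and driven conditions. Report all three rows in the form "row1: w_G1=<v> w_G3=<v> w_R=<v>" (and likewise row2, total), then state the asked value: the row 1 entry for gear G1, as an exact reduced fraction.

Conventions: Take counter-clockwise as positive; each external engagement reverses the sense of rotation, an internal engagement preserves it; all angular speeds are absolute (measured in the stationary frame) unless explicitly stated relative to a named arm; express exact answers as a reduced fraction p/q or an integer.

topology: planetary set — G1 21T / G2 28T / G3 77T, arm = carrier (Willis)
superposition row 1 [locked train]: every member turns x
row 2 (arm held, sun turns y): ω_ring = −(21/77)·y, ω_arm = 0
boundary: total ω_sun = x + y = 0 and total ω_arm = x = 1  ⇒  y = -1, x = 1
row 2 ring = −(21/77)·(-1) = 3/11
totals (row 1 + row 2): sun 1 + (-1) = 0, ring 1 + 3/11 = 14/11, arm 1 + 0 = 1
asked cell (row1, sun) = 1

row1: w_G1=1 w_G3=1 w_R=1
row2: w_G1=-1 w_G3=3/11 w_R=0
total: w_G1=0 w_G3=14/11 w_R=1
asked value: 1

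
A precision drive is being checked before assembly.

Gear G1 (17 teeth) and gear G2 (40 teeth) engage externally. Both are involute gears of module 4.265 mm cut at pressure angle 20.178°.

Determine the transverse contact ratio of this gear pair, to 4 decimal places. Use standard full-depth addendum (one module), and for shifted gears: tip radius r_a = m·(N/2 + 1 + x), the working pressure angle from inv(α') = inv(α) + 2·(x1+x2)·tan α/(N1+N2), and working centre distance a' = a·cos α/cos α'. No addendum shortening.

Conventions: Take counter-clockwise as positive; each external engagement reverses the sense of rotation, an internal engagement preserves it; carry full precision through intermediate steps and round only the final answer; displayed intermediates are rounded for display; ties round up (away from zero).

1.6070

recognized (one external pair, fixed centres): single-mesh tooth geometry, m = 4.265, N1 = 17, N2 = 40
base radii: r_b1 = 34.027522, r_b2 = 80.064758
tip radii: r_a1 = 40.517500, r_a2 = 89.565000
no profile shift: α' = α, a' = a
action lengths: √(r_a1²−r_b1²) = 21.995352, √(r_a2²−r_b2²) = 40.143788
base pitch p_b = π·m·cos α = 12.576543
CR = (21.995352 + 40.143788 − 121.552500·sin 20.17800°)/12.576543 = 1.607046
contact ratio ≈ 1.6070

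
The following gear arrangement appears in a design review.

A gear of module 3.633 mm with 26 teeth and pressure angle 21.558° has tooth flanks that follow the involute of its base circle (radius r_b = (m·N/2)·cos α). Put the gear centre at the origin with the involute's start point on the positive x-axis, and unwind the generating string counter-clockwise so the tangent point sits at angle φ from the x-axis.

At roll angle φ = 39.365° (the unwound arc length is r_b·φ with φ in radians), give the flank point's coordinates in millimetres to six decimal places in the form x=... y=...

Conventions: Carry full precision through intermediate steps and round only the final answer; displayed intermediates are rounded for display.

topology: single-mesh involute geometry — m = 3.633, N = 26
pitch radius r_p = m·N/2 = 3.633·26/2 = 47.229000
base radius r_b = r_p·cos α = 47.229000·cos 21.558° = 43.925147
roll angle φ = 39.365° = 0.68704886 rad
x = r_b·(cos φ + φ·sin φ) = 53.100567
y = r_b·(sin φ − φ·cos φ) = 4.528083

x=53.100567 y=4.528083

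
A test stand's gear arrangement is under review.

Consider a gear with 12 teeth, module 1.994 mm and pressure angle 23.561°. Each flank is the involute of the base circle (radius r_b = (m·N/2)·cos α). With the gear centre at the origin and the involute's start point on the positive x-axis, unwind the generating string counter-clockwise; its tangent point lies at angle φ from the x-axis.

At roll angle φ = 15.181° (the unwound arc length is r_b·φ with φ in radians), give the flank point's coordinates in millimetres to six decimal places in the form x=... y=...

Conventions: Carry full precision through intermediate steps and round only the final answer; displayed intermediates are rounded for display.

x=11.344836 y=0.067520

class = single-mesh tooth geometry [base-circle involute, m = 1.994, 12T]
pitch radius r_p = m·N/2 = 1.994·12/2 = 11.964000
base radius r_b = r_p·cos α = 11.964000·cos 23.561° = 10.966621
roll angle φ = 15.181° = 0.26495843 rad
x = r_b·(cos φ + φ·sin φ) = 11.344836
y = r_b·(sin φ − φ·cos φ) = 0.067520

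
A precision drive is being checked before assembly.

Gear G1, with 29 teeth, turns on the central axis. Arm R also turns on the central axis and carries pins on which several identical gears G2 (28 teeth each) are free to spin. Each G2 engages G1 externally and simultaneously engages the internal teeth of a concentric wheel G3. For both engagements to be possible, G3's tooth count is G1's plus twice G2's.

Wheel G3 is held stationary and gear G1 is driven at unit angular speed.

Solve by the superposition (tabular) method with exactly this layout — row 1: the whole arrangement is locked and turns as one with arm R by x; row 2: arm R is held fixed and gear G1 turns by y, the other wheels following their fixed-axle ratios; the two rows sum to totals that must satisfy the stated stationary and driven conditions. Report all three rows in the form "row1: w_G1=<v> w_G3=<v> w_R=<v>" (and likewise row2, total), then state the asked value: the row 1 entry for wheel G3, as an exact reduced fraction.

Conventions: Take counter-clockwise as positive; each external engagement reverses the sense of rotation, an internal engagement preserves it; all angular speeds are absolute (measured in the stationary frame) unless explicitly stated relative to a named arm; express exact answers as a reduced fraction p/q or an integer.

recognized (axles ride arm R): planetary set, 29/28/85 teeth
row 1: whole set turns with the arm by x
superposition row 2 [arm held]: sun y, ring −(29/85)·y, arm 0
boundary: total ω_ring = x − (29/85)·y = 0 and total ω_sun = x + y = 1  ⇒  y = 85/114, x = 29/114
row 2 ring = −(29/85)·85/114 = -29/114
totals (row 1 + row 2): sun 29/114 + 85/114 = 1, ring 29/114 + (-29/114) = 0, arm 29/114 + 0 = 29/114
asked cell (row1, ring) = 29/114

row1: w_G1=29/114 w_G3=29/114 w_R=29/114
row2: w_G1=85/114 w_G3=-29/114 w_R=0
total: w_G1=1 w_G3=0 w_R=29/114
asked value: 29/114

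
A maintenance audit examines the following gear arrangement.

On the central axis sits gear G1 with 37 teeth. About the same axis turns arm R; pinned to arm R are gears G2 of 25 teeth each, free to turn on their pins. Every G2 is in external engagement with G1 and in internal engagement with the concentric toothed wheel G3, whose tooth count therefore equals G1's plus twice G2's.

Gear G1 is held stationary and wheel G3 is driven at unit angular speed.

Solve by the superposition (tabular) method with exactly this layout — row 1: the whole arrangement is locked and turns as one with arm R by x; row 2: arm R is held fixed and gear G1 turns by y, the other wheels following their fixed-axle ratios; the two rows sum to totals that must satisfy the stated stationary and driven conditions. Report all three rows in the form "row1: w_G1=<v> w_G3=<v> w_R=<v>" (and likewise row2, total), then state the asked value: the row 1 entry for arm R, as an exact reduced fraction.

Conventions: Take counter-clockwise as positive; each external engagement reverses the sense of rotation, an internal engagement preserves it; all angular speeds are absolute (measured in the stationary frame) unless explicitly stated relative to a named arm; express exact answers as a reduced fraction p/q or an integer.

topology: planetary set — G1 37T / G2 25T / G3 87T, arm = carrier (Willis)
row 1 — lock + rotate with arm: ω_sun = ω_ring = ω_arm = x
row 2 — arm fixed, fixed-axis ratios: sun y, ring −(37/87)·y, arm 0
boundary: total ω_sun = x + y = 0 and total ω_ring = x − (37/87)·y = 1  ⇒  y = -87/124, x = 87/124
row 2 ring = −(37/87)·(-87/124) = 37/124
totals (row 1 + row 2): sun 87/124 + (-87/124) = 0, ring 87/124 + 37/124 = 1, arm 87/124 + 0 = 87/124
asked cell (row1, arm) = 87/124

row1: w_G1=87/124 w_G3=87/124 w_R=87/124
row2: w_G1=-87/124 w_G3=37/124 w_R=0
total: w_G1=0 w_G3=1 w_R=87/124
asked value: 87/124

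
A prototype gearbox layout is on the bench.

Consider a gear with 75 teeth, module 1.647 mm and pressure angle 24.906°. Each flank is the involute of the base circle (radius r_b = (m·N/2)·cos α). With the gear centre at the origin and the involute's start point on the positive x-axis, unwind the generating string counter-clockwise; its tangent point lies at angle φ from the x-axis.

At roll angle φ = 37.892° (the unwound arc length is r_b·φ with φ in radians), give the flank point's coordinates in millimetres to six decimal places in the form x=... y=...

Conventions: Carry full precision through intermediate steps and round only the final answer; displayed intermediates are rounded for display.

x=66.961726 y=5.168572

class = single-mesh tooth geometry [base-circle involute, m = 1.647, 75T]
pitch radius r_p = m·N/2 = 1.647·75/2 = 61.762500
base radius r_b = r_p·cos α = 61.762500·cos 24.906° = 56.018582
roll angle φ = 37.892° = 0.66134016 rad
x = r_b·(cos φ + φ·sin φ) = 66.961726
y = r_b·(sin φ − φ·cos φ) = 5.168572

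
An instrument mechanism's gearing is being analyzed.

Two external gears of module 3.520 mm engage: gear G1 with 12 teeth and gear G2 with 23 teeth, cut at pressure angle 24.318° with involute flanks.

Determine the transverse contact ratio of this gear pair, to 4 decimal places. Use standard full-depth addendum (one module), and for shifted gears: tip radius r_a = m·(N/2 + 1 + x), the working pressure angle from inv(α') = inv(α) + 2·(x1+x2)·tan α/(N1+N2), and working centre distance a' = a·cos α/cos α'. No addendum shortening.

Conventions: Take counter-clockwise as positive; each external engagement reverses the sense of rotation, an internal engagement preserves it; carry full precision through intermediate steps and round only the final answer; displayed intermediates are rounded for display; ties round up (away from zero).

1.3896

topology: single-mesh involute geometry — m = 3.520, 12T/23T pair
base radii: r_b1 = 19.246106, r_b2 = 36.888370
tip radii: r_a1 = 24.640000, r_a2 = 44.000000
no profile shift: α' = α, a' = a
action lengths: √(r_a1²−r_b1²) = 15.385610, √(r_a2²−r_b2²) = 23.984332
base pitch p_b = π·m·cos α = 10.077237
CR = (15.385610 + 23.984332 − 61.600000·sin 24.31800°)/10.077237 = 1.389570
contact ratio ≈ 1.3896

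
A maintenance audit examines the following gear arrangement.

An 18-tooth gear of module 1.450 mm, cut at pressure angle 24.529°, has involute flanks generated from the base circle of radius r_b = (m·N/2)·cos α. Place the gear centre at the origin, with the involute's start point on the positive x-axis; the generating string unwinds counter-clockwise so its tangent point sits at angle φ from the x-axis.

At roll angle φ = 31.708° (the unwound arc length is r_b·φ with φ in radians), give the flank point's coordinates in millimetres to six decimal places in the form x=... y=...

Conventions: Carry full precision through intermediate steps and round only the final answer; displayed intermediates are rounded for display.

x=13.553415 y=0.650416

recognized (one wheel, involute flank): single-mesh tooth geometry, m = 1.450, N = 18
pitch radius r_p = m·N/2 = 1.450·18/2 = 13.050000
base radius r_b = r_p·cos α = 13.050000·cos 24.529° = 11.872254
roll angle φ = 31.708° = 0.55340900 rad
x = r_b·(cos φ + φ·sin φ) = 13.553415
y = r_b·(sin φ − φ·cos φ) = 0.650416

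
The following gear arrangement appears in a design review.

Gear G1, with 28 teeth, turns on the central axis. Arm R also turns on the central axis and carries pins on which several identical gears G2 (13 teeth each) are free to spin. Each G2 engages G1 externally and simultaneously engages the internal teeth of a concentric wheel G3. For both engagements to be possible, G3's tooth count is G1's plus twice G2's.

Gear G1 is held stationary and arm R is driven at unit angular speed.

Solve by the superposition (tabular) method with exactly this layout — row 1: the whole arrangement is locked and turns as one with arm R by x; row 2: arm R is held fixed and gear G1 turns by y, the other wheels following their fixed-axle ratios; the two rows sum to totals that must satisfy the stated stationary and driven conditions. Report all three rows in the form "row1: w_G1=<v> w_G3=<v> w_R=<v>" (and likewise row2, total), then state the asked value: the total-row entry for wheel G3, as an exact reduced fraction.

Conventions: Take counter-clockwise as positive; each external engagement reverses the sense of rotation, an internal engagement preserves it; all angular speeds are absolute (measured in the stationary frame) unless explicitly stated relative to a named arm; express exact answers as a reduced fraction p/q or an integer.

row1: w_G1=1 w_G3=1 w_R=1
row2: w_G1=-1 w_G3=14/27 w_R=0
total: w_G1=0 w_G3=41/27 w_R=1
asked value: 41/27

planetary set (28T centre, 13T on arm, 54T internal) — Willis relation
row 1: whole set turns with the arm by x
superposition row 2 [arm held]: sun y, ring −(28/54)·y, arm 0
boundary: total ω_sun = x + y = 0 and total ω_arm = x = 1  ⇒  y = -1, x = 1
row 2 ring = −(28/54)·(-1) = 14/27
totals (row 1 + row 2): sun 1 + (-1) = 0, ring 1 + 14/27 = 41/27, arm 1 + 0 = 1
asked cell (total, ring) = 41/27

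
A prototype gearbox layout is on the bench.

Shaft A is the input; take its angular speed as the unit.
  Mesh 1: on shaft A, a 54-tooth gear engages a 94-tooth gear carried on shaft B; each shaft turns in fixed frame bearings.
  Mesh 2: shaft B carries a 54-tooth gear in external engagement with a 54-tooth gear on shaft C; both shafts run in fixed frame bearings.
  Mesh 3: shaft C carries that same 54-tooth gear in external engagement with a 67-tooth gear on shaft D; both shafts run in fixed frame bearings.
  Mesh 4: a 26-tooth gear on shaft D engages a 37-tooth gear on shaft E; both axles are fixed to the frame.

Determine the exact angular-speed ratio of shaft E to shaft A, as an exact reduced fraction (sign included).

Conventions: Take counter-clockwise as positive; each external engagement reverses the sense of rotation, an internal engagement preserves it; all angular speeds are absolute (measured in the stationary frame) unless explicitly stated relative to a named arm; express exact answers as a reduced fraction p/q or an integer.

class = fixed-axis compound train [4 meshes; 4 ratios multiply, 4 sense flips]
mesh 1 [54T→94T]: running ratio 27/47, sense −
mesh 2 [54T→54T]: running ratio 27/47, sense +
mesh 3 [54T→67T]: running ratio 1458/3149, sense −
mesh 4 [26T→37T]: running ratio 37908/116513, sense +
ω_out/ω_in = 37908/116513

37908/116513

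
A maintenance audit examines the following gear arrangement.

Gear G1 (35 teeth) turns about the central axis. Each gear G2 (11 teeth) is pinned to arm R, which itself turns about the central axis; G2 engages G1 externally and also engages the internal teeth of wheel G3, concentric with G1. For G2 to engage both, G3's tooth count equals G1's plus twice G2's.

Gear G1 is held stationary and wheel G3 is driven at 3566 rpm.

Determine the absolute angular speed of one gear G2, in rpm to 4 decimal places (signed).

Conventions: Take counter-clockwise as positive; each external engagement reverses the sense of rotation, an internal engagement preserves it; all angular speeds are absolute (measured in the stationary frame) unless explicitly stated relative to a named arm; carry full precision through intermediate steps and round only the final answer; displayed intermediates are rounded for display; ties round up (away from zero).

+9239.1818 rpm

topology: planetary set — G1 35T / G2 11T / G3 57T, arm = carrier (Willis)
normalise by the input: solve with ω_ring = 1, then scale by 3566 rpm
ring teeth: 35 + 2·11 = 57
35(ω_sun−ω_arm) = −57(ω_ring−ω_arm),  ω_sun = 0, ω_ring = 1
35(0−ω_arm) = −57(1−ω_arm)  ⇒  92·ω_arm = 57  ⇒  ω_arm = 57/92
sun–planet mesh: 35·(0−57/92) = −11·(ω_p−ω_arm)  ⇒  ω_p−ω_arm = 1995/1012
ω_p = 57/92 + 1995/1012 = 57/22
scale: ω_p = 57/22 × 3566 rpm = +9239.1818 rpm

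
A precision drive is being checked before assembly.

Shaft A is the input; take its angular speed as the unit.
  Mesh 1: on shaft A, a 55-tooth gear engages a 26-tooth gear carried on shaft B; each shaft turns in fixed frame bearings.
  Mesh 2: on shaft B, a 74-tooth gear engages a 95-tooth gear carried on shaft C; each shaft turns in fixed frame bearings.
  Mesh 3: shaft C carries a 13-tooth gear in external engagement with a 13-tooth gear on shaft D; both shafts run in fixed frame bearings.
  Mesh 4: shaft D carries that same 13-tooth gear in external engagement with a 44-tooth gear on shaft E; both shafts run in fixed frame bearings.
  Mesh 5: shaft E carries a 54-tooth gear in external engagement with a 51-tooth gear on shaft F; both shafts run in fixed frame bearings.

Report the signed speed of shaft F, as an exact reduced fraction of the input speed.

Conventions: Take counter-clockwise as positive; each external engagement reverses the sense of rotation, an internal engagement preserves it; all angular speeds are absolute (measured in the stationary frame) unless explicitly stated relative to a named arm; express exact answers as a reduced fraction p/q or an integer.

-333/646

5-mesh fixed-axis compound train (all bearings frame-fixed)
mesh 1 [55T→26T]: |ω|/ω_in = 1×55/26 = 55/26, sense flips to −
mesh 2 [74T→95T]: |ω|/ω_in = (55/26)×74/95 = 407/247, sense flips to +
mesh 3 [13T→13T]: |ω|/ω_in = (407/247)×13/13 = 407/247, sense flips to −
mesh 4 [13T→44T]: |ω|/ω_in = (407/247)×13/44 = 37/76, sense flips to +
mesh 5 [54T→51T]: |ω|/ω_in = (37/76)×54/51 = 333/646, sense flips to −
signed output speed (× input speed) = -333/646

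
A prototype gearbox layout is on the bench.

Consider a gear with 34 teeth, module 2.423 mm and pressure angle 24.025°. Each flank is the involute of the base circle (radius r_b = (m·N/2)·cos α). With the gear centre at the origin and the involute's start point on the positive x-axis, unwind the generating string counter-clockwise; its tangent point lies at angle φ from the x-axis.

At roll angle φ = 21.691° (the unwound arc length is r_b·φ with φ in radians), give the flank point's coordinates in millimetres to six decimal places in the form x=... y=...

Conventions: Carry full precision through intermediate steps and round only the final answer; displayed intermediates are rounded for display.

x=40.222777 y=0.670750

recognized (one wheel, involute flank): single-mesh tooth geometry, m = 2.423, N = 34
pitch radius r_p = m·N/2 = 2.423·34/2 = 41.191000
base radius r_b = r_p·cos α = 41.191000·cos 24.025° = 37.622537
roll angle φ = 21.691° = 0.37857937 rad
x = r_b·(cos φ + φ·sin φ) = 40.222777
y = r_b·(sin φ − φ·cos φ) = 0.670750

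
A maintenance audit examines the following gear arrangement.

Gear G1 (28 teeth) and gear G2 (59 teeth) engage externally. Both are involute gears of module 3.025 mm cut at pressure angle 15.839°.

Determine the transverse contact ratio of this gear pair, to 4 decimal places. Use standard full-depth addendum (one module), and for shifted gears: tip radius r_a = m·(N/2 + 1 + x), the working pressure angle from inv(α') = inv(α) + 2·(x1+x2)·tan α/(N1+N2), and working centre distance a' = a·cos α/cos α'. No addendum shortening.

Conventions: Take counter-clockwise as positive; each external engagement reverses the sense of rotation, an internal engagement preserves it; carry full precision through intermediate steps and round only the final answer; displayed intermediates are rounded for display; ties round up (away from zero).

1.9532

recognized (one external pair, fixed centres): single-mesh tooth geometry, m = 3.025, N1 = 28, N2 = 59
base radii: r_b1 = 40.742074, r_b2 = 85.849369
tip radii: r_a1 = 45.375000, r_a2 = 92.262500
no profile shift: α' = α, a' = a
action lengths: √(r_a1²−r_b1²) = 19.974335, √(r_a2²−r_b2²) = 33.797258
base pitch p_b = π·m·cos α = 9.142500
CR = (19.974335 + 33.797258 − 131.587500·sin 15.83900°)/9.142500 = 1.953157
contact ratio ≈ 1.9532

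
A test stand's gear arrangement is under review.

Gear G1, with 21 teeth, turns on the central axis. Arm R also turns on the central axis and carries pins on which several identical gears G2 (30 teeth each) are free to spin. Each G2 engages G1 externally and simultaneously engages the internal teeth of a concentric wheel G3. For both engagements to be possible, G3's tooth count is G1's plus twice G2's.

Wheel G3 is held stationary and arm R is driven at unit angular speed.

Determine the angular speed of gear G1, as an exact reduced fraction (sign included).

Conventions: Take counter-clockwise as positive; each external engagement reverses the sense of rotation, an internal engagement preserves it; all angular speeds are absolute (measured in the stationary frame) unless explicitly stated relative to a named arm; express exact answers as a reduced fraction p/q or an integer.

34/7

recognized (axles ride arm R): planetary set, 21/30/81 teeth
ring teeth: 21 + 2·30 = 81
21(ω_sun−ω_arm) = −81(ω_ring−ω_arm),  ω_ring = 0, ω_arm = 1
ω_sun = 1 − (81/21)(0−1) = 34/7
exact speed ratio = 34/7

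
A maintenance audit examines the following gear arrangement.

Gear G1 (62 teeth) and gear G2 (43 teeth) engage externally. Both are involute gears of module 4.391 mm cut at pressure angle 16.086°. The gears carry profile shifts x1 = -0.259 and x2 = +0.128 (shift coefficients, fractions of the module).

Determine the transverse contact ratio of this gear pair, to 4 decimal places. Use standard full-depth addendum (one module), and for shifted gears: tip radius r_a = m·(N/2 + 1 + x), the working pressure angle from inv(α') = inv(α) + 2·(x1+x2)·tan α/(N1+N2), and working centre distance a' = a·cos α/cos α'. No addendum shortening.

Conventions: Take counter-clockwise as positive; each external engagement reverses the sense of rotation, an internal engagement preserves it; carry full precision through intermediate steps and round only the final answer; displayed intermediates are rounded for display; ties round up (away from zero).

topology: single-mesh involute geometry — m = 4.391, 62T/43T pair
base radii: r_b1 = 130.791439, r_b2 = 90.710192
tip radii: r_a1 = 139.374731, r_a2 = 99.359548
inv(α') = inv(16.086°) + 2·(-0.259+0.128)·tan α/(62+43) = 0.00689727  ⇒  α' = 15.57321°
a' = a·cos α / cos α' = 230.5275·cos 16.086°/cos 15.57321° = 229.943260
action lengths: √(r_a1²−r_b1²) = 48.155115, √(r_a2²−r_b2²) = 40.546035
base pitch p_b = π·m·cos α = 13.254627
CR = (48.155115 + 40.546035 − 229.943260·sin 15.57321°)/13.254627 = 2.034642
contact ratio ≈ 2.0346

2.0346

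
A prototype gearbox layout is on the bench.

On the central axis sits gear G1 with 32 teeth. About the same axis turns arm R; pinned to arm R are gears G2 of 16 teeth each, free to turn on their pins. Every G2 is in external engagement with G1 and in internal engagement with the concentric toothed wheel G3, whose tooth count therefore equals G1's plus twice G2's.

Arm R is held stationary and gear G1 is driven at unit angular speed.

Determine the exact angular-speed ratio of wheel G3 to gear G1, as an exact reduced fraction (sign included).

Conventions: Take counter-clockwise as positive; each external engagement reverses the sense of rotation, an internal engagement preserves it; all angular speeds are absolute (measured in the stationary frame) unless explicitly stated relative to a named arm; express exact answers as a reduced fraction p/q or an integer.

planetary set (32T centre, 16T on arm, 64T internal) — Willis relation
ring teeth: 32 + 2·16 = 64
32(ω_sun−ω_arm) = −64(ω_ring−ω_arm),  ω_arm = 0, ω_sun = 1
ω_ring = 0 − (32/64)(1−0) = -1/2
ω_out/ω_in = -1/2

-1/2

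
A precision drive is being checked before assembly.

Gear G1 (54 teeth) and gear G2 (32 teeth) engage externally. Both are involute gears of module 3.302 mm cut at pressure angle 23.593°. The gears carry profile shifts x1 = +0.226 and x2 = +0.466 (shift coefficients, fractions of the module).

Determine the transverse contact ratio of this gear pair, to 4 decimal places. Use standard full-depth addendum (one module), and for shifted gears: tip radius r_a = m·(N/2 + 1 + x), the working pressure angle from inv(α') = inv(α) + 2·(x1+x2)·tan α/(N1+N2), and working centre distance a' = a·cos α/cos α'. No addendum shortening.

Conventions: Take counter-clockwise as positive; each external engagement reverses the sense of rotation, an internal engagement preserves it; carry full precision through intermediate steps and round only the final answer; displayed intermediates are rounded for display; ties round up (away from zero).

recognized (one external pair, fixed centres): single-mesh tooth geometry, m = 3.302, N1 = 54, N2 = 32
base radii: r_b1 = 81.701763, r_b2 = 48.415859
tip radii: r_a1 = 93.202252, r_a2 = 57.672732
inv(α') = inv(23.593°) + 2·(+0.226+0.466)·tan α/(54+32) = 0.03199677  ⇒  α' = 25.52018°
a' = a·cos α / cos α' = 141.9860·cos 23.593°/cos 25.52018° = 144.185258
action lengths: √(r_a1²−r_b1²) = 44.849545, √(r_a2²−r_b2²) = 31.337654
base pitch p_b = π·m·cos α = 9.506432
CR = (44.849545 + 31.337654 − 144.185258·sin 25.52018°)/9.506432 = 1.479842
contact ratio ≈ 1.4798

1.4798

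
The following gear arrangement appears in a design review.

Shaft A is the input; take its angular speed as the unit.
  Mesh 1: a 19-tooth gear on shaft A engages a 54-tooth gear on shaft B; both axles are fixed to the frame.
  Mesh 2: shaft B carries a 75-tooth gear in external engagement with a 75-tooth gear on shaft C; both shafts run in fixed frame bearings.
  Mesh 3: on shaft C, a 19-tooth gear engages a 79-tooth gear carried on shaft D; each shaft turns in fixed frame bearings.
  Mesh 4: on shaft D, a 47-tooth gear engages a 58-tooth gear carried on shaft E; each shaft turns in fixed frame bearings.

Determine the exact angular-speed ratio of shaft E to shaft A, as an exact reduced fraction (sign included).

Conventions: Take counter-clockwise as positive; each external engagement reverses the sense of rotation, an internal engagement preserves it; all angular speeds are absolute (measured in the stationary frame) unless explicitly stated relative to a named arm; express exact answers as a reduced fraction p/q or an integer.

16967/247428

class = fixed-axis compound train [4 meshes; 4 ratios multiply, 4 sense flips]
mesh 1 [19T→54T]: running ratio 19/54, sense −
mesh 2 [75T→75T]: running ratio 19/54, sense +
mesh 3 [19T→79T]: running ratio 361/4266, sense −
mesh 4 [47T→58T]: running ratio 16967/247428, sense +
ω_out/ω_in = 16967/247428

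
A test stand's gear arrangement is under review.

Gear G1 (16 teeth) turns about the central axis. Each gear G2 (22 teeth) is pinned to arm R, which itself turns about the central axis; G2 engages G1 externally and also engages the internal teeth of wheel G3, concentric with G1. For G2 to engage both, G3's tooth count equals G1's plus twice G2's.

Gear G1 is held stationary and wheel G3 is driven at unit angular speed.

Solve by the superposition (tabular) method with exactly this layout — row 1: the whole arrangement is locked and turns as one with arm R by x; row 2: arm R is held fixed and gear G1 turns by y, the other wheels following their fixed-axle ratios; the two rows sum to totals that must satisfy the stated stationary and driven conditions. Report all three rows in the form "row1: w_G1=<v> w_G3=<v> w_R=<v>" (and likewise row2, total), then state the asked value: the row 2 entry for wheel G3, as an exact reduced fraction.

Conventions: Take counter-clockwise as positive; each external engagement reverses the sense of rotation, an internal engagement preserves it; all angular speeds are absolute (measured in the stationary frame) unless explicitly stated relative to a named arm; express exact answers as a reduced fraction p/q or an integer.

row1: w_G1=15/19 w_G3=15/19 w_R=15/19
row2: w_G1=-15/19 w_G3=4/19 w_R=0
total: w_G1=0 w_G3=1 w_R=15/19
asked value: 4/19

planetary set (16T centre, 22T on arm, 60T internal) — Willis relation
superposition row 1 [locked train]: every member turns x
row 2 (arm held, sun turns y): ω_ring = −(16/60)·y, ω_arm = 0
boundary: total ω_sun = x + y = 0 and total ω_ring = x − (16/60)·y = 1  ⇒  y = -15/19, x = 15/19
row 2 ring = −(16/60)·(-15/19) = 4/19
totals (row 1 + row 2): sun 15/19 + (-15/19) = 0, ring 15/19 + 4/19 = 1, arm 15/19 + 0 = 15/19
asked cell (row2, ring) = 4/19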